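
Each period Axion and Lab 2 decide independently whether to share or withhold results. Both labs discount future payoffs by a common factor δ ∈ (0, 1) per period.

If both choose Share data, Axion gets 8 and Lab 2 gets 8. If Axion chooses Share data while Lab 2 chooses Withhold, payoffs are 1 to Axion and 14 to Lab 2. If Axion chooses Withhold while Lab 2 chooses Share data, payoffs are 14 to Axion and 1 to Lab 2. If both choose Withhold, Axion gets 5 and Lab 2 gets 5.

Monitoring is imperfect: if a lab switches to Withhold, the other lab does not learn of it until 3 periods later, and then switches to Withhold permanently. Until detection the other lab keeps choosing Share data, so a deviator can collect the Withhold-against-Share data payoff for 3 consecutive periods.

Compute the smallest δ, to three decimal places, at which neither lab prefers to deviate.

The best deviation is to choose Withhold for all 3 undetected periods, earning 14 each, then 5 forever once detected.
Deviation value: 14(1−δ^3)/(1−δ) + 5δ^3/(1−δ); cooperation value: 8/(1−δ).
IC: 8 ≥ 14(1−δ^3) + 5δ^3 = 14 − 9δ^3.
So δ^3 ≥ 6/9 = 2/3, giving δ ≥ (2/3)^(1/3) ≈ 0.874.

0.874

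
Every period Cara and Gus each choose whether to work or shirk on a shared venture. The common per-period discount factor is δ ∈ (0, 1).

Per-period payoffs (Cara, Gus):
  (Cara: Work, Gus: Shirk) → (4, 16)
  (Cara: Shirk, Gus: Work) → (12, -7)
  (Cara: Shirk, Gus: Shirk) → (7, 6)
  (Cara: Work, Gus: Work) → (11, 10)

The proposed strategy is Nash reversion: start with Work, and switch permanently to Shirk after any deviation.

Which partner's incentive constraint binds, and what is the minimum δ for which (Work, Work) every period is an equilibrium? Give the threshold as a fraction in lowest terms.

Gus; δ ≥ 3/5

Cara: cooperation gives 11 each period; deviation gives 12 once then 7 forever.
  11/(1−δ) ≥ 12 + 7δ/(1−δ) ⇒ δ ≥ 1/5.
Gus: cooperation gives 10 each period; deviation gives 16 once then 6 forever.
  δ ≥ 6/10 = 3/5.
Both must hold, so the binding constraint is Gus's: δ ≥ 3/5.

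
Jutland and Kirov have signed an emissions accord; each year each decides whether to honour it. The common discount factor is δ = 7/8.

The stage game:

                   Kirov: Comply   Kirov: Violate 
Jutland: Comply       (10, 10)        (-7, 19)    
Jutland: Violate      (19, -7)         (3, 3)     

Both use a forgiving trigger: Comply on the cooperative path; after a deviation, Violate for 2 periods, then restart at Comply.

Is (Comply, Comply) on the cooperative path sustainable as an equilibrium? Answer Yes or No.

Comparing payoff streams over the 3 periods until play realigns: cooperate → 10(1+δ+…+δ^2); deviate → 19 + 3(δ+…+δ^2).
Cooperation is sustained iff (10−3)(δ+…+δ^2) ≥ 19−10.
δ+…+δ^2 = 7/8·(1−(7/8)^2)/(1−7/8) = 1.6406, and (19−10)/(10−3) = 1.2857.
1.6406 ≥ 1.2857, so cooperation is sustainable.

Yes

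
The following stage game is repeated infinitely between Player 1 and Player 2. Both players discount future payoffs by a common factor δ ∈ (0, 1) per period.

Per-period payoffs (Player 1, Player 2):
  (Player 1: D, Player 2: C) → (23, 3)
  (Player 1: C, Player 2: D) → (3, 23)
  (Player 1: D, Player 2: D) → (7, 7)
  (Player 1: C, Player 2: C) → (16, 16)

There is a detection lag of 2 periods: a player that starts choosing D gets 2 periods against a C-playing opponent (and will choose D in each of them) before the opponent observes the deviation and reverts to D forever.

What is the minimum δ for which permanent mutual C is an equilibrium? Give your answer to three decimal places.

0.661

The best deviation is to choose D for all 2 undetected periods, earning 23 each, then 7 forever once detected.
Deviation value: 23(1−δ^2)/(1−δ) + 7δ^2/(1−δ); cooperation value: 16/(1−δ).
IC: 16 ≥ 23(1−δ^2) + 7δ^2 = 23 − 16δ^2.
So δ^2 ≥ 7/16, giving δ ≥ (7/16)^(1/2) ≈ 0.661.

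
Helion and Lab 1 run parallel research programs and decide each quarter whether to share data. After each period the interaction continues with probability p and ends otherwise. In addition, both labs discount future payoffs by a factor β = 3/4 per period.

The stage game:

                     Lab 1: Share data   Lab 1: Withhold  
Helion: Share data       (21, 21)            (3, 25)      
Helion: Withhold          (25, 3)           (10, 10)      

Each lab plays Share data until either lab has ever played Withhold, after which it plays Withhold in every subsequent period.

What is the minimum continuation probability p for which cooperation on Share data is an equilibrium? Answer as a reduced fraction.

16/45

Expected continuation weight on next period's payoff is β·p = 3/4·p, which plays the role of the discount factor.
Cooperation requires 3/4·p ≥ (25−21)/(25−10) = 4/15, hence p ≥ 16/45.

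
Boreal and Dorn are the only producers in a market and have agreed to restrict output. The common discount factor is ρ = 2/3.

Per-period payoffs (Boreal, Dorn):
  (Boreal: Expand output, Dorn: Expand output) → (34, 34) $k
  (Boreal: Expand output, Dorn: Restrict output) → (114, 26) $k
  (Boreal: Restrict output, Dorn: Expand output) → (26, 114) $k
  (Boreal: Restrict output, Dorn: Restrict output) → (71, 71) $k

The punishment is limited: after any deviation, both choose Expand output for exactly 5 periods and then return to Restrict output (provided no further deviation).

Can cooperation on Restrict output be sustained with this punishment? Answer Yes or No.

Comparing payoff streams over the 6 periods until play realigns: cooperate → 71(1+ρ+…+ρ^5); deviate → 114 + 34(ρ+…+ρ^5).
Cooperation is sustained iff (71−34)(ρ+…+ρ^5) ≥ 114−71.
ρ+…+ρ^5 = 2/3·(1−(2/3)^5)/(1−2/3) = 1.7366, and (114−71)/(71−34) = 1.1622.
1.7366 ≥ 1.1622, so cooperation is sustainable.

Yes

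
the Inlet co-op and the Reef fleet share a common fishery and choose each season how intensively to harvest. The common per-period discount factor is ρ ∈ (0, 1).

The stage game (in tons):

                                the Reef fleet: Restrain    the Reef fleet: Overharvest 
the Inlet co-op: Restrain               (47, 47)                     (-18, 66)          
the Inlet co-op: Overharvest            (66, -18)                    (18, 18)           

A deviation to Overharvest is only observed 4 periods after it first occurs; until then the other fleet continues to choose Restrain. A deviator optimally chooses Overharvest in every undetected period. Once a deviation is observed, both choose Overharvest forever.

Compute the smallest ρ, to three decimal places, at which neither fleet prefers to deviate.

The best deviation is to choose Overharvest for all 4 undetected periods, earning 66 each, then 18 forever once detected.
Deviation value: 66(1−ρ^4)/(1−ρ) + 18ρ^4/(1−ρ); cooperation value: 47/(1−ρ).
IC: 47 ≥ 66(1−ρ^4) + 18ρ^4 = 66 − 48ρ^4.
So ρ^4 ≥ 19/48, giving ρ ≥ (19/48)^(1/4) ≈ 0.793.

0.793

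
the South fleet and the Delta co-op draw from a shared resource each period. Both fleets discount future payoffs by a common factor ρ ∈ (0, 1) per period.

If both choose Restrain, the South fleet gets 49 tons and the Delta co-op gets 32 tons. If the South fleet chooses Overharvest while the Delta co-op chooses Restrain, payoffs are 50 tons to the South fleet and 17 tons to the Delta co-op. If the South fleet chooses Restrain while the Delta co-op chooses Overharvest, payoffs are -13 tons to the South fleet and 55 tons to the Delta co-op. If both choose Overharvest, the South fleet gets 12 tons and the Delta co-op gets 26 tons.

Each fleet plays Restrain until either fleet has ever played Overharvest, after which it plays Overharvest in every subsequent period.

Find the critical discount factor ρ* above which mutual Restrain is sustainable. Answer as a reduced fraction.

the South fleet's threshold: (50−49)/(50−12) = 1/38.
the Delta co-op's threshold: (55−32)/(55−26) = 23/29.
1/38 < 23/29, so the Delta co-op binds and ρ* = 23/29.

23/29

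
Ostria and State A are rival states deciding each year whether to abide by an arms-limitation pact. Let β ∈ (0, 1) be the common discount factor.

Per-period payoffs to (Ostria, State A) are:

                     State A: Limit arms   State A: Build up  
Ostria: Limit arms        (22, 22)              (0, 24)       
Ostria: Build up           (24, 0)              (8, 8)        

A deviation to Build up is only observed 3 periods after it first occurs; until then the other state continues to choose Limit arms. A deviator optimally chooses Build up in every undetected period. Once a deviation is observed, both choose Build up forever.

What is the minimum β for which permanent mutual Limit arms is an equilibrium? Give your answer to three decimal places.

0.500

The best deviation is to choose Build up for all 3 undetected periods, earning 24 each, then 8 forever once detected.
Deviation value: 24(1−β^3)/(1−β) + 8β^3/(1−β); cooperation value: 22/(1−β).
IC: 22 ≥ 24(1−β^3) + 8β^3 = 24 − 16β^3.
So β^3 ≥ 2/16 = 1/8, giving β ≥ (1/8)^(1/3) ≈ 0.500.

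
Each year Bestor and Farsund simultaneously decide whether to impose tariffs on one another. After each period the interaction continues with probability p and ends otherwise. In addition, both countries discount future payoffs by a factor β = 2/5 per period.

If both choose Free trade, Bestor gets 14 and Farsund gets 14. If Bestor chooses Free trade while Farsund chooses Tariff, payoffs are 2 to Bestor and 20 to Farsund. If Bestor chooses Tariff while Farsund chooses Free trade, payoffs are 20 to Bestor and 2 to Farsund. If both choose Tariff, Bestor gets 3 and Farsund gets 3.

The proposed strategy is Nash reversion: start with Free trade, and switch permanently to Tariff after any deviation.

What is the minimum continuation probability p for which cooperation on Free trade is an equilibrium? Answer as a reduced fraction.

15/17

With continuation probability p and discount β, the effective per-period discount factor is βp.
Grim-trigger IC: βp ≥ (20−14)/(20−3) = 6/17.
So p ≥ (6/17)/(2/5) = 15/17.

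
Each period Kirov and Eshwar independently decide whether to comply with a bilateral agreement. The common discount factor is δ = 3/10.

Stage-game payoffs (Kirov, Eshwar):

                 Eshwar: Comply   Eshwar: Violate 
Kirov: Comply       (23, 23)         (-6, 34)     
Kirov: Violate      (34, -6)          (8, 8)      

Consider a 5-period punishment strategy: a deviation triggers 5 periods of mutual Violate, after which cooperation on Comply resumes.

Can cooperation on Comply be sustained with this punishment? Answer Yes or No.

No

A one-shot deviation gives 34 now, then 8 for 5 periods, then back to 23.
Gain from deviating: (34−23) today; loss: (23−8) in each of the next 5 periods.
No-deviation condition: (23−8)(δ+…+δ^5) ≥ 34−23, i.e. δ+…+δ^5 ≥ 11/15.
At δ = 3/10: δ+…+δ^5 = 0.4275 < 0.7333.
So cooperation is not sustainable.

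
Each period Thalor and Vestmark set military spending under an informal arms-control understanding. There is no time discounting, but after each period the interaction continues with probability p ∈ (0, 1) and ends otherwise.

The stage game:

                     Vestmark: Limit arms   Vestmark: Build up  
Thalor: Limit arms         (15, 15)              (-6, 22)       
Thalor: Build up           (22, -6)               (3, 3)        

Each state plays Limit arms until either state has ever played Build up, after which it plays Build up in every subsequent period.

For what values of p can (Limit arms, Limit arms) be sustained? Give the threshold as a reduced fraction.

With no time discounting, the continuation probability p plays the role of the discount factor.
Grim-trigger IC: 15/(1−p) ≥ 22 + 3p/(1−p) ⇒ p ≥ (22−15)/(22−3) = 7/19.

7/19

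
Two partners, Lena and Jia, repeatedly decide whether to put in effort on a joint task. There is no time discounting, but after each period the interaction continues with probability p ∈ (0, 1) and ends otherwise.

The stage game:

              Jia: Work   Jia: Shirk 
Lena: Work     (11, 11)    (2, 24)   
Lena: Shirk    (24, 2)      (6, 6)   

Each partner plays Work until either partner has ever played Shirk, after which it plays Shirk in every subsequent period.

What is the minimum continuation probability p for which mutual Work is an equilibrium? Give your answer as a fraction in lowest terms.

13/18

With no time discounting, the continuation probability p plays the role of the discount factor.
Grim-trigger IC: 11/(1−p) ≥ 24 + 6p/(1−p) ⇒ p ≥ (24−11)/(24−6) = 13/18.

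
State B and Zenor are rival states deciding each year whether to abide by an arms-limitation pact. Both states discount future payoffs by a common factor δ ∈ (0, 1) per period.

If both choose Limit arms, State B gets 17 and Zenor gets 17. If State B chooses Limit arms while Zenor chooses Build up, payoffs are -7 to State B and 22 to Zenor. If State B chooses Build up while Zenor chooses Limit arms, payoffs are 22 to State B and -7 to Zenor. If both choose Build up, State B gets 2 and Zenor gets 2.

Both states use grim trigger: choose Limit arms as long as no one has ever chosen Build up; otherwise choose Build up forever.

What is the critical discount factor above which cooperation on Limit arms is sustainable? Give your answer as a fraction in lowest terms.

1/4

Under grim trigger the critical discount factor is (T−C)/(T−P) with T = 22, C = 17, P = 2.
δ* = (22−17)/(22−2) = 5/20 = 1/4.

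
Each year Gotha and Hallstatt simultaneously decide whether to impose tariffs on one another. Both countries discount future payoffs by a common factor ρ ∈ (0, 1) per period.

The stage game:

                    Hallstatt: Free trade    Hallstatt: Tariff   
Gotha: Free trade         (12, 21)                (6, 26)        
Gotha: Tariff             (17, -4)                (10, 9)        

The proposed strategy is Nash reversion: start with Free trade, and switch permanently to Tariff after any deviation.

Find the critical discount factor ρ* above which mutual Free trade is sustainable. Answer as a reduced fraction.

5/7

Gotha's threshold: (17−12)/(17−10) = 5/7.
Hallstatt's threshold: (26−21)/(26−9) = 5/17.
5/7 > 5/17, so Gotha binds and ρ* = 5/7.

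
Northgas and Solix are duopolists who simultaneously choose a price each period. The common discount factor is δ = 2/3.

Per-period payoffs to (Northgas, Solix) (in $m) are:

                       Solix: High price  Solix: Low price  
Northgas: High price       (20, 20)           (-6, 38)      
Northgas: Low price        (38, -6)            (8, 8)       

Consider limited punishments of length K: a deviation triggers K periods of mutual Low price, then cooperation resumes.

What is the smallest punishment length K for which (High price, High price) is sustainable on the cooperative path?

4

No profitable deviation requires (20−8)(δ+…+δ^K) ≥ 38−20, i.e. δ+…+δ^K ≥ 3/2 ≈ 1.5000.
With δ = 2/3, the partial sums are K=1: 0.6667, K=2: 1.1111, K=3: 1.4074, K=4: 1.6049.
K = 4 is the first length at which the sum reaches 1.5000.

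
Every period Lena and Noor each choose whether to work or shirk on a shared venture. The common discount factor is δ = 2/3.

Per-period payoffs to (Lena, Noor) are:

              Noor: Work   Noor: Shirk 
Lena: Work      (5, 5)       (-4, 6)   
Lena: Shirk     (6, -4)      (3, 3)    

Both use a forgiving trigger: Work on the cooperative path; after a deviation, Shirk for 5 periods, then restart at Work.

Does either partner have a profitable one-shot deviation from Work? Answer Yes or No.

Comparing payoff streams over the 6 periods until play realigns: cooperate → 5(1+δ+…+δ^5); deviate → 6 + 3(δ+…+δ^5).
Cooperation is sustained iff (5−3)(δ+…+δ^5) ≥ 6−5.
δ+…+δ^5 = 2/3·(1−(2/3)^5)/(1−2/3) = 1.7366, and (6−5)/(5−3) = 0.5000.
1.7366 ≥ 0.5000, so cooperation is sustainable.

No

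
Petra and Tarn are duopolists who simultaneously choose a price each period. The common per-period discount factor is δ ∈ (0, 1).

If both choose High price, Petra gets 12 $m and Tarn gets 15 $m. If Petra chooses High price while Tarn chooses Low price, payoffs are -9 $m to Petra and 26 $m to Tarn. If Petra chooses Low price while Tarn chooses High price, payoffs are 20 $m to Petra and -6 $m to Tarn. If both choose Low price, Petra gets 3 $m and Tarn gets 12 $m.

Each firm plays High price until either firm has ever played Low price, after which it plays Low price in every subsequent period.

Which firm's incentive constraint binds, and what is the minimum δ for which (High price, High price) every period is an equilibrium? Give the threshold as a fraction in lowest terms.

Tarn; δ ≥ 11/14

Petra's threshold: (20−12)/(20−3) = 8/17.
Tarn's threshold: (26−15)/(26−12) = 11/14.
8/17 < 11/14, so Tarn binds and δ* = 11/14.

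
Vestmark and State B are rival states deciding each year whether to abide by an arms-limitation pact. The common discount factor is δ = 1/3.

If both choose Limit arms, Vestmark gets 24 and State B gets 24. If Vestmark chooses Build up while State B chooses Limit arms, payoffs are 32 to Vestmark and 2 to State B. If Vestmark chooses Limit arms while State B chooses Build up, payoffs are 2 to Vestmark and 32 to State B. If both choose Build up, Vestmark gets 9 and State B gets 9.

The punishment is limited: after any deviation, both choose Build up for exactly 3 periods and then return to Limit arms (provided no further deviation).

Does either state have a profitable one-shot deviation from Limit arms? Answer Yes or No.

A one-shot deviation gives 32 now, then 9 for 3 periods, then back to 24.
Gain from deviating: (32−24) today; loss: (24−9) in each of the next 3 periods.
No-deviation condition: (24−9)(δ+…+δ^3) ≥ 32−24, i.e. δ+…+δ^3 ≥ 8/15.
At δ = 1/3: δ+…+δ^3 = 0.4815 < 0.5333.
So cooperation is not sustainable.

Yes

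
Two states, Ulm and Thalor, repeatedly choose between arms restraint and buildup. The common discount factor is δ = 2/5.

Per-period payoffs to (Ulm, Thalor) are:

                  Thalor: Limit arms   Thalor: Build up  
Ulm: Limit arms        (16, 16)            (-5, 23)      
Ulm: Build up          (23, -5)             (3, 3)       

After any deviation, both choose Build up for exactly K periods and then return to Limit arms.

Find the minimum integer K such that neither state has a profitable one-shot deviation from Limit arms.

2

Need Σ_{k=1}^{K} δ^k ≥ (23−16)/(16−3) = 0.5385 at δ = 2/5.
At K = 1 the sum is 0.4000 < 0.5385; at K = 2 it is 0.5600 ≥ 0.5385.
So the minimum punishment length is K = 2.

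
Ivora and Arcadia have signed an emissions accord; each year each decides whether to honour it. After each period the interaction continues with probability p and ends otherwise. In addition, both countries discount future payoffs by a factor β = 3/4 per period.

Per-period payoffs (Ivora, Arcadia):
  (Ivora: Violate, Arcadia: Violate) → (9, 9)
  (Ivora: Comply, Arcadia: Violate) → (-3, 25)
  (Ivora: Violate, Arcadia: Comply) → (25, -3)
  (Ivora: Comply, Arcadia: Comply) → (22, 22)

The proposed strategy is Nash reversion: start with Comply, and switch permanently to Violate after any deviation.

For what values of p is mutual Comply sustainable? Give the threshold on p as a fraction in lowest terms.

With continuation probability p and discount β, the effective per-period discount factor is βp.
Grim-trigger IC: βp ≥ (25−22)/(25−9) = 3/16.
So p ≥ (3/16)/(3/4) = 1/4.

1/4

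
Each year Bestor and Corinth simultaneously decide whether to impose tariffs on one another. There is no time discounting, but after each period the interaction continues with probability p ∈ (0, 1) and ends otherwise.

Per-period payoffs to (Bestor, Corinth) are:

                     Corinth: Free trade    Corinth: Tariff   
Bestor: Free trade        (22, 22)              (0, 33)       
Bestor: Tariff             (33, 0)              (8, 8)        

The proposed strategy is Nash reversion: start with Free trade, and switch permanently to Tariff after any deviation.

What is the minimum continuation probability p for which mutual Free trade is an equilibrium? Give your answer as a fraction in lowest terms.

Expected cooperation value is 22 + p·22 + p²·22 + … = 22/(1−p); deviation gives 33 + p·8/(1−p).
22 ≥ 33(1−p) + 8p ⇒ 25p ≥ 11 ⇒ p ≥ 11/25.

11/25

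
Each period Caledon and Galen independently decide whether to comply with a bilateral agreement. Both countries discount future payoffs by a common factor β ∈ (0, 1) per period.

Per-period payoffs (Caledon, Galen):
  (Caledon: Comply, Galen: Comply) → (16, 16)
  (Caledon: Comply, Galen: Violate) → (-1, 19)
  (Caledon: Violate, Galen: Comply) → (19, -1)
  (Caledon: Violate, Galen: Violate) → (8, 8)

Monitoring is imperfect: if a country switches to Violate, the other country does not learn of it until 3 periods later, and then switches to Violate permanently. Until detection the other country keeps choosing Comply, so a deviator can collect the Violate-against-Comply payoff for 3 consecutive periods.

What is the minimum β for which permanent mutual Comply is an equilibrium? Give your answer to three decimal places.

A deviator earns 19 for 3 periods, then 8 forever; cooperating earns 16 forever. Multiplying the IC by (1−β):
16 ≥ 19(1−β^3) + 8β^3, so 11·β^3 ≥ 3 and β^3 ≥ 3/11.
β ≥ (3/11)^(1/3) ≈ 0.648.

0.648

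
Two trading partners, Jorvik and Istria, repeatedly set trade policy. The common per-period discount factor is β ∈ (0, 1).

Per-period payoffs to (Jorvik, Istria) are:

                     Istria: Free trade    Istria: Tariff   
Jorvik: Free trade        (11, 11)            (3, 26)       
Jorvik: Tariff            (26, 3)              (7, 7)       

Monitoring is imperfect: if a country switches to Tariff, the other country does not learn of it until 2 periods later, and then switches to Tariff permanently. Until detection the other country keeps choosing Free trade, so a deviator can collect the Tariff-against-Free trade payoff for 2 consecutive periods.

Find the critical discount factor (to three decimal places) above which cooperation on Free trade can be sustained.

0.889

The best deviation is to choose Tariff for all 2 undetected periods, earning 26 each, then 7 forever once detected.
Deviation value: 26(1−β^2)/(1−β) + 7β^2/(1−β); cooperation value: 11/(1−β).
IC: 11 ≥ 26(1−β^2) + 7β^2 = 26 − 19β^2.
So β^2 ≥ 15/19, giving β ≥ (15/19)^(1/2) ≈ 0.889.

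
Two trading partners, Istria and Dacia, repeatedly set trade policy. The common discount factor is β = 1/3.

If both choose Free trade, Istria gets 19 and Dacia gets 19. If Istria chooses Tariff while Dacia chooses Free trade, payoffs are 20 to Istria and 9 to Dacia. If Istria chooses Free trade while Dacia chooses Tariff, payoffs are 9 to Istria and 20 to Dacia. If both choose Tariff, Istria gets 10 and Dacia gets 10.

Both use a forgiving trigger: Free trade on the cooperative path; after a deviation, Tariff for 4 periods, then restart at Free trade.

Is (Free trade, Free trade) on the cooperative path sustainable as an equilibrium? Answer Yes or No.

A one-shot deviation gives 20 now, then 10 for 4 periods, then back to 19.
Gain from deviating: (20−19) today; loss: (19−10) in each of the next 4 periods.
No-deviation condition: (19−10)(β+…+β^4) ≥ 20−19, i.e. β+…+β^4 ≥ 1/9.
At β = 1/3: β+…+β^4 = 0.4938 ≥ 0.1111.
So cooperation is sustainable.

Yes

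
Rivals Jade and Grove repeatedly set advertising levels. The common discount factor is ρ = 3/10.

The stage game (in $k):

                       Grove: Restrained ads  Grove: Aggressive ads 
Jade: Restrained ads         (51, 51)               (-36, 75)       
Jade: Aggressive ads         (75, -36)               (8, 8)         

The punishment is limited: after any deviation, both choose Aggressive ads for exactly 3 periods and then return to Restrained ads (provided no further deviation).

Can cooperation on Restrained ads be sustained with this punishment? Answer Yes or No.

IC: ρ+…+ρ^3 ≥ (75−51)/(51−8) = 24/43.
At ρ = 3/10: partial sum = 0.4170 < 0.5581. Cooperation not sustainable.

No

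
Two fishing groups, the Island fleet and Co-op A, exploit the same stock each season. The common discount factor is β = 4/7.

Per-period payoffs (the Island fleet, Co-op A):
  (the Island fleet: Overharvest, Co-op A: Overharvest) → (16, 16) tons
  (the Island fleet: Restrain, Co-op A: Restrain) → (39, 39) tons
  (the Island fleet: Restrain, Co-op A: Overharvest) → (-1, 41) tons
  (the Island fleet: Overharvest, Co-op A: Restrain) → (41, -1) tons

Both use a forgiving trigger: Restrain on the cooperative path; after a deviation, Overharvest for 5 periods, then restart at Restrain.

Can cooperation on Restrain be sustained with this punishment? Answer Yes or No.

Yes

IC: β+…+β^5 ≥ (41−39)/(39−16) = 2/23.
At β = 4/7: partial sum = 1.2521 ≥ 0.0870. Cooperation sustainable.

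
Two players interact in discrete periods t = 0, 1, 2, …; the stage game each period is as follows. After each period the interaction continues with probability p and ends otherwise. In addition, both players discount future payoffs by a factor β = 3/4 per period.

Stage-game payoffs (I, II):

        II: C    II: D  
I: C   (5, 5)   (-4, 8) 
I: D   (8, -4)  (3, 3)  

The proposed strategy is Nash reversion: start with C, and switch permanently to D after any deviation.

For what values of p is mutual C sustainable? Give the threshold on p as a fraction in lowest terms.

4/5

With continuation probability p and discount β, the effective per-period discount factor is βp.
Grim-trigger IC: βp ≥ (8−5)/(8−3) = 3/5.
So p ≥ (3/5)/(3/4) = 4/5.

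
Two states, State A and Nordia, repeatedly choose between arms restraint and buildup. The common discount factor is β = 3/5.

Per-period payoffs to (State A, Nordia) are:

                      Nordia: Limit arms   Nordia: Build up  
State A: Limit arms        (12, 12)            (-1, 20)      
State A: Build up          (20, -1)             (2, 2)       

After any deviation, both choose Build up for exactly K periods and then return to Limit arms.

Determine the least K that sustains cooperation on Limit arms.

IC: β(1−β^K)/(1−β) ≥ (20−12)/(12−2) = 4/5.
With β = 3/5: need 1 − β^K ≥ 4/5·(1−3/5)/(3/5), i.e. β^K ≤ 0.4667.
Since (3/5)^1 = 0.6000 and (3/5)^2 = 0.3600, the smallest such K is 2.

2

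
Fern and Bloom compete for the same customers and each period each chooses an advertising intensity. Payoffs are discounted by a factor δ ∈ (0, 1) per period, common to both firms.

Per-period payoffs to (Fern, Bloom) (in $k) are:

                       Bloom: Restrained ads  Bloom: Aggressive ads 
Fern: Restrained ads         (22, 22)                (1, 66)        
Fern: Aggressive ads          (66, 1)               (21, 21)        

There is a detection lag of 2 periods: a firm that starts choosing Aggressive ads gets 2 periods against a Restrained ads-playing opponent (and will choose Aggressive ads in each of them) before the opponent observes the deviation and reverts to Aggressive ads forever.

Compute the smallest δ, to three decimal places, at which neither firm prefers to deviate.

0.989

The best deviation is to choose Aggressive ads for all 2 undetected periods, earning 66 each, then 21 forever once detected.
Deviation value: 66(1−δ^2)/(1−δ) + 21δ^2/(1−δ); cooperation value: 22/(1−δ).
IC: 22 ≥ 66(1−δ^2) + 21δ^2 = 66 − 45δ^2.
So δ^2 ≥ 44/45, giving δ ≥ (44/45)^(1/2) ≈ 0.989.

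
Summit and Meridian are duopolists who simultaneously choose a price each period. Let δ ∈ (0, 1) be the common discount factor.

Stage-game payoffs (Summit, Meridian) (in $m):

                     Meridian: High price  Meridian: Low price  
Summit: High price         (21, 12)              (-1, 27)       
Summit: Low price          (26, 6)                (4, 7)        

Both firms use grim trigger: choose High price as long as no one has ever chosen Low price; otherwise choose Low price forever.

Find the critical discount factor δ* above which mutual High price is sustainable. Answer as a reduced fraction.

Summit: cooperation gives 21 each period; deviation gives 26 once then 4 forever.
  21/(1−δ) ≥ 26 + 4δ/(1−δ) ⇒ δ ≥ 5/22.
Meridian: cooperation gives 12 each period; deviation gives 27 once then 7 forever.
  δ ≥ 15/20 = 3/4.
Both must hold, so the binding constraint is Meridian's: δ ≥ 3/4.

3/4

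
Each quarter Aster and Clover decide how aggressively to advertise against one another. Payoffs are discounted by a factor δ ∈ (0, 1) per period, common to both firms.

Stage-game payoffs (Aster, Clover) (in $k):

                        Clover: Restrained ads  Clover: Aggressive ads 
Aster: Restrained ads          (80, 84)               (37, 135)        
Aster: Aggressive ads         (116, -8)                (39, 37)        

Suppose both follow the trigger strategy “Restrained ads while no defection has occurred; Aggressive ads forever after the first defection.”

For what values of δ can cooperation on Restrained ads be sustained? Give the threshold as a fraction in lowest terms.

For Aster: deviation gain 116−80 = 36, per-period punishment loss 80−39 = 41. IC gives δ ≥ 36/77.
For Clover: gain 51, loss 47 per period, so δ ≥ 51/98.
The tighter constraint is Clover's, so cooperation needs δ ≥ 51/98.

51/98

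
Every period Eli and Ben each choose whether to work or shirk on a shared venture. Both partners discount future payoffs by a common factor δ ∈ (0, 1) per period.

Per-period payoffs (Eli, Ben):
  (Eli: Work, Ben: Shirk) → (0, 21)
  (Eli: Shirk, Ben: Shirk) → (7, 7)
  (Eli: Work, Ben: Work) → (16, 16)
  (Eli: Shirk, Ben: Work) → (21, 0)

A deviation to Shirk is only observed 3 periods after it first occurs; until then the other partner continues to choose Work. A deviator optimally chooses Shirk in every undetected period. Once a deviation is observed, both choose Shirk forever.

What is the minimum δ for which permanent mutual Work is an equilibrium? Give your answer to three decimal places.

0.709

A deviator earns 21 for 3 periods, then 7 forever; cooperating earns 16 forever. Multiplying the IC by (1−δ):
16 ≥ 21(1−δ^3) + 7δ^3, so 14·δ^3 ≥ 5 and δ^3 ≥ 5/14.
δ ≥ (5/14)^(1/3) ≈ 0.709.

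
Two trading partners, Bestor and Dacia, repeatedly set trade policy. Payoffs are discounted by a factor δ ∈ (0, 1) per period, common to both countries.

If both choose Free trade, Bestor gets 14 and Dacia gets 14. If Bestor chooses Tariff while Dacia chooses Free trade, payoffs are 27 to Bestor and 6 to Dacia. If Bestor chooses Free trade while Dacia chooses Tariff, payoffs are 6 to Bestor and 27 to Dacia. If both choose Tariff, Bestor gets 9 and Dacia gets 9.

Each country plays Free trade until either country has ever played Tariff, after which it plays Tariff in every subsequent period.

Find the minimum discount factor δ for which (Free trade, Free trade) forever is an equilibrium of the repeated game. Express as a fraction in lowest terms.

13/18

One-period gain from deviating is 27 − 14 = 13. The loss is 14 − 9 = 5 in every subsequent period, with present value 5·δ/(1−δ).
Deviation is unprofitable when 5·δ/(1−δ) ≥ 13, i.e. δ/(1−δ) ≥ 13/5.
Equivalently δ ≥ 13/(13+5) = 13/18.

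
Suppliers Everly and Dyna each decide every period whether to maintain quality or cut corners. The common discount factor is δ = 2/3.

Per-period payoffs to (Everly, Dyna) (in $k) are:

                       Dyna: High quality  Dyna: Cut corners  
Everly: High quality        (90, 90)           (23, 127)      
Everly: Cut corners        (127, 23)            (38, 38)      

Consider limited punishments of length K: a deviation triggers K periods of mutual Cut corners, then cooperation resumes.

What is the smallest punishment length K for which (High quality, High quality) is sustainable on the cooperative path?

2

Need Σ_{k=1}^{K} δ^k ≥ (127−90)/(90−38) = 0.7115 at δ = 2/3.
At K = 1 the sum is 0.6667 < 0.7115; at K = 2 it is 1.1111 ≥ 0.7115.
So the minimum punishment length is K = 2.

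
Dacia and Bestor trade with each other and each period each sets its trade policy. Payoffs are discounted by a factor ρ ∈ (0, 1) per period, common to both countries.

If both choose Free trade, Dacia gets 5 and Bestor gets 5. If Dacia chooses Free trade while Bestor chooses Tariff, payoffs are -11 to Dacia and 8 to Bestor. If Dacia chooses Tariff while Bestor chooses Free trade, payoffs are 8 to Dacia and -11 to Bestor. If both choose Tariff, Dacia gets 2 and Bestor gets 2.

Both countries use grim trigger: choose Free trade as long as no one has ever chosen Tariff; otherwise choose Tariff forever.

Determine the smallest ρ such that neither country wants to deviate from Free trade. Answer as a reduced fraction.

Cooperation forever yields 5 each period: 5/(1−ρ).
Deviating yields 8 once, then 2 forever: 8 + 2ρ/(1−ρ).
No profitable deviation requires 5/(1−ρ) ≥ 8 + 2ρ/(1−ρ).
Multiplying by (1−ρ): 5 ≥ 8(1−ρ) + 2ρ = 8 − 6ρ.
So 6ρ ≥ 3, i.e. ρ ≥ 3/6 = 1/2.

1/2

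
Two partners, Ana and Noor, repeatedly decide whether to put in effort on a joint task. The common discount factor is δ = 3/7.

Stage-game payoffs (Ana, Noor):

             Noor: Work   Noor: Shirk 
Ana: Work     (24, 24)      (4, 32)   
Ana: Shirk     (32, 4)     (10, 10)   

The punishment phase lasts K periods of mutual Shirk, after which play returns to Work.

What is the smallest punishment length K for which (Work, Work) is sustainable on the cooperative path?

2

Need Σ_{k=1}^{K} δ^k ≥ (32−24)/(24−10) = 0.5714 at δ = 3/7.
At K = 1 the sum is 0.4286 < 0.5714; at K = 2 it is 0.6122 ≥ 0.5714.
So the minimum punishment length is K = 2.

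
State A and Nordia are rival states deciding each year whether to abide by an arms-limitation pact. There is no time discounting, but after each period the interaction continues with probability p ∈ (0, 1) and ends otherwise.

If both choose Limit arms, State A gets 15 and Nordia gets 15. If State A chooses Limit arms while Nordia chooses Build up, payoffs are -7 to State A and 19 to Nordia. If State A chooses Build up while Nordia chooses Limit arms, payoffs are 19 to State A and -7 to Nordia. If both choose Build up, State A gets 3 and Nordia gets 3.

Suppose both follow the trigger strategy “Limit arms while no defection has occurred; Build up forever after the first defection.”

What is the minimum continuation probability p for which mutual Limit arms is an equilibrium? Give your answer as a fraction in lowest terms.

With no time discounting, the continuation probability p plays the role of the discount factor.
Grim-trigger IC: 15/(1−p) ≥ 19 + 3p/(1−p) ⇒ p ≥ (19−15)/(19−3) = 1/4.

1/4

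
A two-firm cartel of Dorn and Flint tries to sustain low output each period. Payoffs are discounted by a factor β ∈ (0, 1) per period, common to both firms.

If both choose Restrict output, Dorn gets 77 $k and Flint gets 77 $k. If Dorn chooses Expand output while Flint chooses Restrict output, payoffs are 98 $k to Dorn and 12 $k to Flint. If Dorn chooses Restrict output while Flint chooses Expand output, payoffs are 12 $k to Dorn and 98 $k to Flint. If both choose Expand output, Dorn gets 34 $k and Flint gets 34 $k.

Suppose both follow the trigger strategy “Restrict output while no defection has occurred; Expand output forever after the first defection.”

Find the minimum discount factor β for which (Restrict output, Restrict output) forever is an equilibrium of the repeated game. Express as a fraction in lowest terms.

Cooperation forever yields 77 each period: 77/(1−β).
Deviating yields 98 once, then 34 forever: 98 + 34β/(1−β).
No profitable deviation requires 77/(1−β) ≥ 98 + 34β/(1−β).
Multiplying by (1−β): 77 ≥ 98(1−β) + 34β = 98 − 64β.
So 64β ≥ 21, i.e. β ≥ 21/64.

21/64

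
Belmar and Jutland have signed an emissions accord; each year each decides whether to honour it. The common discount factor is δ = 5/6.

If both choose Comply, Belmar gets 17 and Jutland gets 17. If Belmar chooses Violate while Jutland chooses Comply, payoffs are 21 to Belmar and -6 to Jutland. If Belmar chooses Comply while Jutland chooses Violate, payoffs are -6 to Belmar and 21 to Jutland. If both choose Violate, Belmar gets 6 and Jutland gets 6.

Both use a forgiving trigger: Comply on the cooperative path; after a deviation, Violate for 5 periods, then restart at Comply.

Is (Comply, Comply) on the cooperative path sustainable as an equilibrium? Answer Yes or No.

Comparing payoff streams over the 6 periods until play realigns: cooperate → 17(1+δ+…+δ^5); deviate → 21 + 6(δ+…+δ^5).
Cooperation is sustained iff (17−6)(δ+…+δ^5) ≥ 21−17.
δ+…+δ^5 = 5/6·(1−(5/6)^5)/(1−5/6) = 2.9906, and (21−17)/(17−6) = 0.3636.
2.9906 ≥ 0.3636, so cooperation is sustainable.

Yes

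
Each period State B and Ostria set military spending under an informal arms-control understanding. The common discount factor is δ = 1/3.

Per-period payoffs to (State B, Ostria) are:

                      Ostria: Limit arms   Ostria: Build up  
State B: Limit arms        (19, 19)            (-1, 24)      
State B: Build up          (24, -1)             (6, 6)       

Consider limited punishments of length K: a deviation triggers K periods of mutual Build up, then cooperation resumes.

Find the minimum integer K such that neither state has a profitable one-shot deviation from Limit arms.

2

IC: δ(1−δ^K)/(1−δ) ≥ (24−19)/(19−6) = 5/13.
With δ = 1/3: need 1 − δ^K ≥ 5/13·(1−1/3)/(1/3), i.e. δ^K ≤ 0.2308.
Since (1/3)^1 = 0.3333 and (1/3)^2 = 0.1111, the smallest such K is 2.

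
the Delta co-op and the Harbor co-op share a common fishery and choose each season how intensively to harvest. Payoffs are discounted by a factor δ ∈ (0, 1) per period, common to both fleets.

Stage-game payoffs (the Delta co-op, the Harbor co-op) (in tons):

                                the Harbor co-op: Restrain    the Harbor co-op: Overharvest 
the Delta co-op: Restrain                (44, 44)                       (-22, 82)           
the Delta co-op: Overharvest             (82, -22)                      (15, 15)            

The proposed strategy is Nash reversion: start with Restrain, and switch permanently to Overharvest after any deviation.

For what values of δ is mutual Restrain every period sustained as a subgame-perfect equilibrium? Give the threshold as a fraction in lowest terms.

One-period gain from deviating is 82 − 44 = 38. The loss is 44 − 15 = 29 in every subsequent period, with present value 29·δ/(1−δ).
Deviation is unprofitable when 29·δ/(1−δ) ≥ 38, i.e. δ/(1−δ) ≥ 38/29.
Equivalently δ ≥ 38/(38+29) = 38/67.

38/67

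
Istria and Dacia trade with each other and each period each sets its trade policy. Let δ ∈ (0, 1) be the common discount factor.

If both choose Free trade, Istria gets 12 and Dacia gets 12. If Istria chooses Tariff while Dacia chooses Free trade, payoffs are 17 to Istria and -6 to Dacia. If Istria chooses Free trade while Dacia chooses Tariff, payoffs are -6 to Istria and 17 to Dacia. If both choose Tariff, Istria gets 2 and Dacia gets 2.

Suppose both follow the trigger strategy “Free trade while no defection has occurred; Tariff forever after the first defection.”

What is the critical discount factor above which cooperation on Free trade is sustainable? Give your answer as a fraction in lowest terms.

Under grim trigger the critical discount factor is (T−C)/(T−P) with T = 17, C = 12, P = 2.
δ* = (17−12)/(17−2) = 5/15 = 1/3.

1/3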